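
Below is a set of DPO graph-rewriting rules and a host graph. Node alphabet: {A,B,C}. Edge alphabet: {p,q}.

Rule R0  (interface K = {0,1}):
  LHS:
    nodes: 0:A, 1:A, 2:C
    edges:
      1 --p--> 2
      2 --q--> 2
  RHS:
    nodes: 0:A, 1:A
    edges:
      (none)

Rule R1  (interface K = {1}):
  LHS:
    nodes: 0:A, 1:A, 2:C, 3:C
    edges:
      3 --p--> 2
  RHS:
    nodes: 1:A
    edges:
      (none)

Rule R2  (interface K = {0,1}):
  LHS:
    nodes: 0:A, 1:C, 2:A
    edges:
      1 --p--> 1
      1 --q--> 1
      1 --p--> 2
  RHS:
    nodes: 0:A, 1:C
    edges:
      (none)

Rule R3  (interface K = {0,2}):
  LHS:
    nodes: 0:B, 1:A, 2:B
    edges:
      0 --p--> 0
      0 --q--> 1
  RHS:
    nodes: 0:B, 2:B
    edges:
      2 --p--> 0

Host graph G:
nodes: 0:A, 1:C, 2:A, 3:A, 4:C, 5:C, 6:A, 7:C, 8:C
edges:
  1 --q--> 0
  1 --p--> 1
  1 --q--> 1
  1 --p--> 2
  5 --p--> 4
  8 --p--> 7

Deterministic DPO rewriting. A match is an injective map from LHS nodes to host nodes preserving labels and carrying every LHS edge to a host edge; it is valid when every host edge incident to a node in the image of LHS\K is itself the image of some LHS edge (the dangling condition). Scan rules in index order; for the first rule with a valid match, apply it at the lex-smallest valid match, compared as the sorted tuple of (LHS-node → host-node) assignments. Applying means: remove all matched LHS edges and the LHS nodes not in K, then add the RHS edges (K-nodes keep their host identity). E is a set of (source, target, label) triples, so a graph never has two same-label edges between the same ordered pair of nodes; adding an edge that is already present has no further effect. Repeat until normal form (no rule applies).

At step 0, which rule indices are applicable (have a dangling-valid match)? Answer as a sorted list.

R0: no valid match — LHS pattern not found
R1: 12 valid matches — {0↦3, 1↦0, 2↦4, 3↦5}, {0↦3, 1↦0, 2↦7, 3↦8}, {0↦3, 1↦2, 2↦4, 3↦5} (+9 more)
R2: 3 valid matches — {0↦0, 1↦1, 2↦2}, {0↦3, 1↦1, 2↦2}, {0↦6, 1↦1, 2↦2}
R3: no valid match — LHS pattern not found

Answer: [R1,R2]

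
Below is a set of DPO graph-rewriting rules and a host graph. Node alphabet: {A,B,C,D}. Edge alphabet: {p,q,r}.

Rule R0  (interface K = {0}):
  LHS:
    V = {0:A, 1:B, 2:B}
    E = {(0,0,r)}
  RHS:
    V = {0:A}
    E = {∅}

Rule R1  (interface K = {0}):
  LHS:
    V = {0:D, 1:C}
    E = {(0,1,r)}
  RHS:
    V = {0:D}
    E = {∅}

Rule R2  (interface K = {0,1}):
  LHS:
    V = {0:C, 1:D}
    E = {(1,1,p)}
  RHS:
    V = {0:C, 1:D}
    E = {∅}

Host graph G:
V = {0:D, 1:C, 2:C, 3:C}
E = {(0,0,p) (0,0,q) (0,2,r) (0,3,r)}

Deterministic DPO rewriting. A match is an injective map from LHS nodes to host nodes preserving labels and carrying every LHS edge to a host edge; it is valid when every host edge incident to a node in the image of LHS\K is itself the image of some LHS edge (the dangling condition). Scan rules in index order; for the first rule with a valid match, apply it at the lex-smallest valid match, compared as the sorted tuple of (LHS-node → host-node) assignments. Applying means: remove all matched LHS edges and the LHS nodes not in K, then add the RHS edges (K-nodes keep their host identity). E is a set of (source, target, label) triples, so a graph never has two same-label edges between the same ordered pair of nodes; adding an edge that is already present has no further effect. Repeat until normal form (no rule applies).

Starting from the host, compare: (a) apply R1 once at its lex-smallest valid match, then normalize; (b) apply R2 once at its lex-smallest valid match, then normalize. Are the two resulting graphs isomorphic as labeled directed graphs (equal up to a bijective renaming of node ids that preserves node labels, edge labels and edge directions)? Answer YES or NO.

Answer: YES

Steps:
branch R1-first: apply at {0↦0, 1↦2} → |E|=3, then 2 more step(s) → NF |V|=2 |E|=1 V={0:D, 1:C} E=0-q->0
branch R2-first: apply at {0↦1, 1↦0} → |E|=3, then 2 more step(s) → NF |V|=2 |E|=1 V={0:D, 1:C} E=0-q->0
graphs isomorphic (equal up to label-preserving node renaming)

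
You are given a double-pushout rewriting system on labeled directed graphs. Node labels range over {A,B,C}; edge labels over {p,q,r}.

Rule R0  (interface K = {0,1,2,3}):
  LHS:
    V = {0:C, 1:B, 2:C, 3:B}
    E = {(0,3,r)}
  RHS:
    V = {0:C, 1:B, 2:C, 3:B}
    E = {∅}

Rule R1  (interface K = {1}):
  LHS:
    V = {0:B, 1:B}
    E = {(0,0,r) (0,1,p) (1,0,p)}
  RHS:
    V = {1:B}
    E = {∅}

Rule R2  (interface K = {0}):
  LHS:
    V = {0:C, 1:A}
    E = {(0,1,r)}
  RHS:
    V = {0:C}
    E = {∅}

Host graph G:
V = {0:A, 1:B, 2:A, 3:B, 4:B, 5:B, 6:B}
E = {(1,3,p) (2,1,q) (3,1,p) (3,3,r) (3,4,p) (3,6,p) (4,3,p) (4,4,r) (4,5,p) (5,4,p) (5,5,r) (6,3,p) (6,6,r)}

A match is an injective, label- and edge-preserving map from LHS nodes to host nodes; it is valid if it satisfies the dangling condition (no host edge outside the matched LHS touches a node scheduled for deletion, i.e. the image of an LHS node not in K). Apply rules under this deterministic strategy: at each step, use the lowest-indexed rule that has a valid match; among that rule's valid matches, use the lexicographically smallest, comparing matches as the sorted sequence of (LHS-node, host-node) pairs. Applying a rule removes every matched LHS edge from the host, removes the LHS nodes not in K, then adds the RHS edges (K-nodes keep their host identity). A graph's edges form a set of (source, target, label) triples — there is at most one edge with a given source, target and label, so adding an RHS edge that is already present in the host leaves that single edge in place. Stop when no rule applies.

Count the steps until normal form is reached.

Answer: 4

Steps:
initial: |V|=7 |E|=13  E = 1-p->3 2-q->1 3-p->1 3-r->3 3-p->4 3-p->6 4-p->3 4-r->4 4-p->5 5-p->4 5-r->5 6-p->3 6-r->6
step 1: apply R1 at {0↦5, 1↦4}  → |V|=6 |E|=10  E = 1-p->3 2-q->1 3-p->1 3-r->3 3-p->4 3-p->6 4-p->3 4-r->4 6-p->3 6-r->6
step 2: apply R1 at {0↦4, 1↦3}  → |V|=5 |E|=7  E = 1-p->3 2-q->1 3-p->1 3-r->3 3-p->6 6-p->3 6-r->6
step 3: apply R1 at {0↦6, 1↦3}  → |V|=4 |E|=4  E = 1-p->3 2-q->1 3-p->1 3-r->3
step 4: apply R1 at {0↦3, 1↦1}  → |V|=3 |E|=1  E = 2-q->1
halt: no rule applies after step 4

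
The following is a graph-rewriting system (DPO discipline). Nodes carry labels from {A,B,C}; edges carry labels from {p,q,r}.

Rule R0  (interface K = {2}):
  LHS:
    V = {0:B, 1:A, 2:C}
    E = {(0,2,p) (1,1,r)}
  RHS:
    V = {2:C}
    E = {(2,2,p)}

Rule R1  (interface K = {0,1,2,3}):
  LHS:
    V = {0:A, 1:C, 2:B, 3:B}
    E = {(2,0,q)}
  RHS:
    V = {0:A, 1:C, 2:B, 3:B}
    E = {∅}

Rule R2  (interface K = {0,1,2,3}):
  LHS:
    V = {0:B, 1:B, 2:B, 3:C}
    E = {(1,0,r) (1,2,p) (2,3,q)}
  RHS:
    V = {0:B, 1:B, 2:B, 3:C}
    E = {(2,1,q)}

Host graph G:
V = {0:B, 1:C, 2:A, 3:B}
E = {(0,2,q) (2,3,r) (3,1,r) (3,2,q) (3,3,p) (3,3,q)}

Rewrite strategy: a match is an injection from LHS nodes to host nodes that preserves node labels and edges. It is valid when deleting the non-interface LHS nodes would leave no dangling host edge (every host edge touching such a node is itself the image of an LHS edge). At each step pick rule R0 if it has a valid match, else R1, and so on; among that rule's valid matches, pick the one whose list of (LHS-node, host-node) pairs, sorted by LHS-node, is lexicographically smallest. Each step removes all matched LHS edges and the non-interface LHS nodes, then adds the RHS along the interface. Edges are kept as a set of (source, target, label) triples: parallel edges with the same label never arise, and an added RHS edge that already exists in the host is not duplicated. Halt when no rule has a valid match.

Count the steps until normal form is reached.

initial: |V|=4 |E|=6  E = 0-q->2 2-r->3 3-r->1 3-q->2 3-p->3 3-q->3
step 1: apply R1 at {0↦2, 1↦1, 2↦0, 3↦3}  → |V|=4 |E|=5  E = 2-r->3 3-r->1 3-q->2 3-p->3 3-q->3
step 2: apply R1 at {0↦2, 1↦1, 2↦3, 3↦0}  → |V|=4 |E|=4  E = 2-r->3 3-r->1 3-p->3 3-q->3
final graph: no rule applies after step 2

Answer: 2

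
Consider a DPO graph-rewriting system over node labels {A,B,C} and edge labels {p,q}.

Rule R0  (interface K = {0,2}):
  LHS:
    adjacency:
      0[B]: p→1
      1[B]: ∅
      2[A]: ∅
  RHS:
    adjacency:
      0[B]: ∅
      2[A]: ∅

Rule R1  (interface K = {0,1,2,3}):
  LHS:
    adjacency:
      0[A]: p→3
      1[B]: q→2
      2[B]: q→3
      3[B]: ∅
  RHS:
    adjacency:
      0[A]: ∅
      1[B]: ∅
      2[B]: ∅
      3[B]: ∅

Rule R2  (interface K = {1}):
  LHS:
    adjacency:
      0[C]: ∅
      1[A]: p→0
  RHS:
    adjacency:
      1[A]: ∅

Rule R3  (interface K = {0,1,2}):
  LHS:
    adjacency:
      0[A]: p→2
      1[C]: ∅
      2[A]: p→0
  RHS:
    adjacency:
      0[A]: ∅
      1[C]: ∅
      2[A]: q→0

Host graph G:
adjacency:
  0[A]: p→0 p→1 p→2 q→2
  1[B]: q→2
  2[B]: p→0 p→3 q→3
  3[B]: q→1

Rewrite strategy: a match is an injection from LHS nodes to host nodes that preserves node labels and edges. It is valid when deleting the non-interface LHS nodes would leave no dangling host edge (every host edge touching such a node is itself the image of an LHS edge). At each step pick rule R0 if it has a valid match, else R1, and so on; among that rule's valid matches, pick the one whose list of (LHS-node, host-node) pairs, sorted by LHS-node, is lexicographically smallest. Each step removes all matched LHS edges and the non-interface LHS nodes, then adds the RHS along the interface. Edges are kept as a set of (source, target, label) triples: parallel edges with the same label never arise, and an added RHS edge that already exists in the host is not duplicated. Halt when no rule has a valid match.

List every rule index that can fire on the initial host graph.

Answer: [R1]

Rewrite trace:
R0: no valid match — 1 raw match, all fail dangling condition
R1: 2 valid matches — {0↦0, 1↦2, 2↦3, 3↦1}, {0↦0, 1↦3, 2↦1, 3↦2}
R2: no valid match — LHS pattern not found
R3: no valid match — LHS pattern not found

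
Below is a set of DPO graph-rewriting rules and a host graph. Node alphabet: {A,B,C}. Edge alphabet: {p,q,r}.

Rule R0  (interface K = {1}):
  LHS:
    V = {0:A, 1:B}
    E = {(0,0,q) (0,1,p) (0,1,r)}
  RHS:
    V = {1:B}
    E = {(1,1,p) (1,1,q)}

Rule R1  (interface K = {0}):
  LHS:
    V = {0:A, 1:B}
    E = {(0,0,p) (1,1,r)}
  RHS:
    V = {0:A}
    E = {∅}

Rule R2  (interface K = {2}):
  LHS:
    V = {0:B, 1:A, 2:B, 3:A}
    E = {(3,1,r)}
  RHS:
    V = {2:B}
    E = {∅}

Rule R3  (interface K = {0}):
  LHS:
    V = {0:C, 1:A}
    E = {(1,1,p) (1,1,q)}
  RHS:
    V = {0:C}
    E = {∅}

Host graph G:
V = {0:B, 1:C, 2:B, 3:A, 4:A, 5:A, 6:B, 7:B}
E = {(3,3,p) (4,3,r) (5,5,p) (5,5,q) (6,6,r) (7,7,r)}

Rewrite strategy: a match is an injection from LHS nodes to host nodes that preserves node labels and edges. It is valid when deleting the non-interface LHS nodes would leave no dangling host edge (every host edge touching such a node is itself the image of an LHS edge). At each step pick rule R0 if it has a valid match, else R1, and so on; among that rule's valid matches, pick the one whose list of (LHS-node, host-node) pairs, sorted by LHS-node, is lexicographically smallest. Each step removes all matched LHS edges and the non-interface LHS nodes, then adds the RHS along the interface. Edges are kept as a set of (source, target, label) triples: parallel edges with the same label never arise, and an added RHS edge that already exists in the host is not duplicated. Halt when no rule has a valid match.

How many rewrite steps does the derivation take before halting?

Answer: 3

Steps:
[0] host  ⇒  8 nodes, 6 edges  {3-p->3 4-r->3 5-p->5 5-q->5 6-r->6 7-r->7}
[1] R1 @ {0↦3, 1↦6}  ⇒  7 nodes, 4 edges  {4-r->3 5-p->5 5-q->5 7-r->7}
[2] R1 @ {0↦5, 1↦7}  ⇒  6 nodes, 2 edges  {4-r->3 5-q->5}
[3] R2 @ {0↦0, 1↦3, 2↦2, 3↦4}  ⇒  3 nodes, 1 edges  {5-q->5}
normal form: no rule applies after step 3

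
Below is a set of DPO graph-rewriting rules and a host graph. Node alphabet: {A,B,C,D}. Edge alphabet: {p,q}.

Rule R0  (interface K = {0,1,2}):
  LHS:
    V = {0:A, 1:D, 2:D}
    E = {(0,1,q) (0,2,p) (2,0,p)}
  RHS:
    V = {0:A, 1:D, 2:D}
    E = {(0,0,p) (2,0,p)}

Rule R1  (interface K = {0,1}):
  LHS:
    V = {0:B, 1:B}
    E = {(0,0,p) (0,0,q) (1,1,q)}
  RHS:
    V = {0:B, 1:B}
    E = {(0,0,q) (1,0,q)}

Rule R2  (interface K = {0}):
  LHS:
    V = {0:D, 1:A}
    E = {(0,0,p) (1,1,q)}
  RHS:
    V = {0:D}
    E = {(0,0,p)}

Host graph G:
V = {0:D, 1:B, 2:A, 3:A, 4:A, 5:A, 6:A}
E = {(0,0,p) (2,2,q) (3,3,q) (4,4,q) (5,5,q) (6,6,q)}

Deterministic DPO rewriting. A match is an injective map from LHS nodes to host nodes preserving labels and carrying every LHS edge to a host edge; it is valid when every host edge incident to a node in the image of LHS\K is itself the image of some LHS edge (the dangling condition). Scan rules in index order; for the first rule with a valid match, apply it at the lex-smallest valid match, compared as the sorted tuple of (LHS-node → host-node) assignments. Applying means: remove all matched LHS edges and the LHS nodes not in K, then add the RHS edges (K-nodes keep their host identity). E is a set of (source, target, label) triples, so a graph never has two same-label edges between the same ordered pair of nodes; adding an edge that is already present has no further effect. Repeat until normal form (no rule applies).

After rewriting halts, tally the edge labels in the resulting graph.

Answer: p:1

Steps:
initial: |V|=7 |E|=6  E = 0-p->0 2-q->2 3-q->3 4-q->4 5-q->5 6-q->6
step 1: apply R2 at {0↦0, 1↦2}  → |V|=6 |E|=5  E = 0-p->0 3-q->3 4-q->4 5-q->5 6-q->6
step 2: apply R2 at {0↦0, 1↦3}  → |V|=5 |E|=4  E = 0-p->0 4-q->4 5-q->5 6-q->6
step 3: apply R2 at {0↦0, 1↦4}  → |V|=4 |E|=3  E = 0-p->0 5-q->5 6-q->6
step 4: apply R2 at {0↦0, 1↦5}  → |V|=3 |E|=2  E = 0-p->0 6-q->6
step 5: apply R2 at {0↦0, 1↦6}  → |V|=2 |E|=1  E = 0-p->0
normal form: no rule applies after step 5
NF edges: [(0, 0, 'p')]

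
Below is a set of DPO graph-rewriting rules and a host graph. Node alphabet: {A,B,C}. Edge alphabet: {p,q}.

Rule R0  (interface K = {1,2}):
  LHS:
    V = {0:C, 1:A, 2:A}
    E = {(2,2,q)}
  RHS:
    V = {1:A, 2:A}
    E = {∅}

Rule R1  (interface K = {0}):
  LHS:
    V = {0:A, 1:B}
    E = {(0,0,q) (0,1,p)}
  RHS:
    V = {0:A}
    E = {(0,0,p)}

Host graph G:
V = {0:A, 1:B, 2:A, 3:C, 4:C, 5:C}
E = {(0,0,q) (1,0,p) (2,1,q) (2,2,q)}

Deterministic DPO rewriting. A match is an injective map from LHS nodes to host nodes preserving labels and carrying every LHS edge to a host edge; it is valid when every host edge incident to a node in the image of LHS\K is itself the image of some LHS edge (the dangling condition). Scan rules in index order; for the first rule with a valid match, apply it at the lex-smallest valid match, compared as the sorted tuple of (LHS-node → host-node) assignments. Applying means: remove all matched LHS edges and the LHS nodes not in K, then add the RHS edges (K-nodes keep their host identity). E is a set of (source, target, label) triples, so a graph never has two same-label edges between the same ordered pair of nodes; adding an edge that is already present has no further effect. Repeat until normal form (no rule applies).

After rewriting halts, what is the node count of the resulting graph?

Answer: 4

Steps:
start.  V:6 E:4  edges: 0-q->0 1-p->0 2-q->1 2-q->2
1. fire R0 via {0↦3, 1↦0, 2↦2}  →  V:5 E:3  edges: 0-q->0 1-p->0 2-q->1
2. fire R0 via {0↦4, 1↦2, 2↦0}  →  V:4 E:2  edges: 1-p->0 2-q->1
normal form: no rule applies after step 2
NF nodes: {0:A, 1:B, 2:A, 5:C}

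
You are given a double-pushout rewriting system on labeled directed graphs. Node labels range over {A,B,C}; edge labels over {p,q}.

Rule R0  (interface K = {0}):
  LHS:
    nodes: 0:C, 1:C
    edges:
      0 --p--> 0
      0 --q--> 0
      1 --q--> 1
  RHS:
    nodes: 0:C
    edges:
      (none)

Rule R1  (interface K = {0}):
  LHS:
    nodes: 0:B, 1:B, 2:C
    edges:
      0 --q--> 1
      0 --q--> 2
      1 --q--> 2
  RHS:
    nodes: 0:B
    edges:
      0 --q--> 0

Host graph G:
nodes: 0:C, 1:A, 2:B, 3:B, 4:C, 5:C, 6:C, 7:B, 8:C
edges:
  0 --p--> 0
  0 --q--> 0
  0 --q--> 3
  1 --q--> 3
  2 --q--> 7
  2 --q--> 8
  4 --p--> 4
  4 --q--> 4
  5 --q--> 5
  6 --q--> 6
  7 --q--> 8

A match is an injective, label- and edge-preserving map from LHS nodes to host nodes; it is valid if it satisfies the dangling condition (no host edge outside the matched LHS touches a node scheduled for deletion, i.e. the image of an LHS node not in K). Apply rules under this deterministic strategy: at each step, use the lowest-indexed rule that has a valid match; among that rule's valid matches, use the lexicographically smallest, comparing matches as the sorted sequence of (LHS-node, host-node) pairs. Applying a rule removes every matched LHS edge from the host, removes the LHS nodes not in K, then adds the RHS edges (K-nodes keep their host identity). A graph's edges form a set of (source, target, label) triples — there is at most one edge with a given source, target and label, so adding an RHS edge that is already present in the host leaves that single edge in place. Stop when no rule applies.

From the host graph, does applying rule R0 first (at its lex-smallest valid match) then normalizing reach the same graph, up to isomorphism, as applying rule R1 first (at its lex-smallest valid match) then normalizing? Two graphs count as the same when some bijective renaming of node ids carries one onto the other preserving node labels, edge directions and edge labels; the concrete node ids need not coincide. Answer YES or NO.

branch R0-first: apply at {0↦0, 1↦5} → |E|=8, then 2 more step(s) → NF |V|=5 |E|=3 V={0:C, 1:A, 2:B, 3:B, 4:C} E=0-q->3 1-q->3 2-q->2
branch R1-first: apply at {0↦2, 1↦7, 2↦8} → |E|=9, then 2 more step(s) → NF |V|=5 |E|=3 V={0:C, 1:A, 2:B, 3:B, 4:C} E=0-q->3 1-q->3 2-q->2
graphs isomorphic (equal up to label-preserving node renaming)

Answer: YES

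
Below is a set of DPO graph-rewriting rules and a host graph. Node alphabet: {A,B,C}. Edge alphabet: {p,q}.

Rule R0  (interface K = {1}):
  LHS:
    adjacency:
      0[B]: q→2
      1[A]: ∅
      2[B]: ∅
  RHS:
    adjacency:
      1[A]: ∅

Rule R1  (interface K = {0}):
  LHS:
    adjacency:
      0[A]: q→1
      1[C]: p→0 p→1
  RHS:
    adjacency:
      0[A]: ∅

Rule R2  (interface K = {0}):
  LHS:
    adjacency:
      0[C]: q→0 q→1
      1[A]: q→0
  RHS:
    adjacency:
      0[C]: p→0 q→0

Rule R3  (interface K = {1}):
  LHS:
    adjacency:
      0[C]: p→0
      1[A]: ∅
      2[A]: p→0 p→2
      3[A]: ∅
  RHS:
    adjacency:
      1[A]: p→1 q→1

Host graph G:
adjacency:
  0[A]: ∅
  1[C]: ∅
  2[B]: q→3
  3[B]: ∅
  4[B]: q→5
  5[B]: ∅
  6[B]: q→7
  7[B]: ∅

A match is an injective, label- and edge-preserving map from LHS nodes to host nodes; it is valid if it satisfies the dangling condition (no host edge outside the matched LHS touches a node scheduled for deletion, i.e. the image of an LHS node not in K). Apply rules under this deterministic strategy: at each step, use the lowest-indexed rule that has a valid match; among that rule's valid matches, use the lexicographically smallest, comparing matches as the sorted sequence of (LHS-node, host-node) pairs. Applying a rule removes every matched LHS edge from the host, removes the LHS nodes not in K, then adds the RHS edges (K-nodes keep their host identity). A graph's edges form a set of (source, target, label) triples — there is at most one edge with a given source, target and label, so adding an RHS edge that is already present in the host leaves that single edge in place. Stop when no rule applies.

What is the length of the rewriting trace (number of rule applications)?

start.  V:8 E:3  edges: 2-q->3 4-q->5 6-q->7
1. fire R0 via {0↦2, 1↦0, 2↦3}  →  V:6 E:2  edges: 4-q->5 6-q->7
2. fire R0 via {0↦4, 1↦0, 2↦5}  →  V:4 E:1  edges: 6-q->7
3. fire R0 via {0↦6, 1↦0, 2↦7}  →  V:2 E:0  edges: ∅
halt: no rule applies after step 3

Answer: 3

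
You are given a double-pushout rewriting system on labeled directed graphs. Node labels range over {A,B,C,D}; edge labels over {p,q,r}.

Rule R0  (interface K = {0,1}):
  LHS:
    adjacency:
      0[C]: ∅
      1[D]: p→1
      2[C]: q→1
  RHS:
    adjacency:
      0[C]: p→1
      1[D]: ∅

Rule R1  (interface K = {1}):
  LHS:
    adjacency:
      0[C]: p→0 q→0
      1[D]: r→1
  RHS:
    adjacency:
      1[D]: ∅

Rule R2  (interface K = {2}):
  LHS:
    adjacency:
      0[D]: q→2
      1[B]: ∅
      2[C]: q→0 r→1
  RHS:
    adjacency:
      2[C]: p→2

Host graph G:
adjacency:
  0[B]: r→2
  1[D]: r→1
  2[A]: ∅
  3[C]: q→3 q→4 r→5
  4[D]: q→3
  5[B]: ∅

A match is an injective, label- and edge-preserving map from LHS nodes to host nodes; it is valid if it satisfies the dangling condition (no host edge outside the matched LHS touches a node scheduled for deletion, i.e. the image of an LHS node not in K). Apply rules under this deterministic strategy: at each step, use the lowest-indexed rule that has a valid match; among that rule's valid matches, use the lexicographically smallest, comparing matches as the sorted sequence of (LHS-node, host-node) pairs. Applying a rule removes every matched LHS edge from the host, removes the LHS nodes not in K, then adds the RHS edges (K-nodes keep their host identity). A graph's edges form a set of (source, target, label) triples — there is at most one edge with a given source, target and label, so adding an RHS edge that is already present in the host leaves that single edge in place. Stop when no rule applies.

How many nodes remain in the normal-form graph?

[0] host  ⇒  6 nodes, 6 edges  {0-r->2 1-r->1 3-q->3 3-q->4 3-r->5 4-q->3}
[1] R2 @ {0↦4, 1↦5, 2↦3}  ⇒  4 nodes, 4 edges  {0-r->2 1-r->1 3-p->3 3-q->3}
[2] R1 @ {0↦3, 1↦1}  ⇒  3 nodes, 1 edges  {0-r->2}
final graph: no rule applies after step 2
NF nodes: {0:B, 1:D, 2:A}

Answer: 3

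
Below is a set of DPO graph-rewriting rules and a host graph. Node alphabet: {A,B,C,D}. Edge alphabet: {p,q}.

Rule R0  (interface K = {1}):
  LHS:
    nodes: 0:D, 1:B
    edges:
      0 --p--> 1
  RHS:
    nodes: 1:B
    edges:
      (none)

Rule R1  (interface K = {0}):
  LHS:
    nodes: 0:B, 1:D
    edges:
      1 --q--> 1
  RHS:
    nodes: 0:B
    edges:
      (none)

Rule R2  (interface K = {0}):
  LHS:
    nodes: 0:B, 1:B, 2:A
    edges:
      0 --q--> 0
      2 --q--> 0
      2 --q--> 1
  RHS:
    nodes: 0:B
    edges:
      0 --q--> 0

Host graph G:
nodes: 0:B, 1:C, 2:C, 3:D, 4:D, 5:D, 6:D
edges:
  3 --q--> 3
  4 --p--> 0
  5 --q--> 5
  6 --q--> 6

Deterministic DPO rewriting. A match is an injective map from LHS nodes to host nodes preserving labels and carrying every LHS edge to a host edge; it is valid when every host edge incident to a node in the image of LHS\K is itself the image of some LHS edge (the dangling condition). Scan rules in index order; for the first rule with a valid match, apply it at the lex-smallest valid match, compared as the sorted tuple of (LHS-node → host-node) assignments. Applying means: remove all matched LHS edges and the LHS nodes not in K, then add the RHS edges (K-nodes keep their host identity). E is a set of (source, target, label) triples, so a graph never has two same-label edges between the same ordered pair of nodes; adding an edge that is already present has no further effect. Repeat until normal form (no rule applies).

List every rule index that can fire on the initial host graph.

R0: 1 valid match — {0↦4, 1↦0}
R1: 3 valid matches — {0↦0, 1↦3}, {0↦0, 1↦5}, {0↦0, 1↦6}
R2: no valid match — LHS pattern not found

Answer: [R0,R1]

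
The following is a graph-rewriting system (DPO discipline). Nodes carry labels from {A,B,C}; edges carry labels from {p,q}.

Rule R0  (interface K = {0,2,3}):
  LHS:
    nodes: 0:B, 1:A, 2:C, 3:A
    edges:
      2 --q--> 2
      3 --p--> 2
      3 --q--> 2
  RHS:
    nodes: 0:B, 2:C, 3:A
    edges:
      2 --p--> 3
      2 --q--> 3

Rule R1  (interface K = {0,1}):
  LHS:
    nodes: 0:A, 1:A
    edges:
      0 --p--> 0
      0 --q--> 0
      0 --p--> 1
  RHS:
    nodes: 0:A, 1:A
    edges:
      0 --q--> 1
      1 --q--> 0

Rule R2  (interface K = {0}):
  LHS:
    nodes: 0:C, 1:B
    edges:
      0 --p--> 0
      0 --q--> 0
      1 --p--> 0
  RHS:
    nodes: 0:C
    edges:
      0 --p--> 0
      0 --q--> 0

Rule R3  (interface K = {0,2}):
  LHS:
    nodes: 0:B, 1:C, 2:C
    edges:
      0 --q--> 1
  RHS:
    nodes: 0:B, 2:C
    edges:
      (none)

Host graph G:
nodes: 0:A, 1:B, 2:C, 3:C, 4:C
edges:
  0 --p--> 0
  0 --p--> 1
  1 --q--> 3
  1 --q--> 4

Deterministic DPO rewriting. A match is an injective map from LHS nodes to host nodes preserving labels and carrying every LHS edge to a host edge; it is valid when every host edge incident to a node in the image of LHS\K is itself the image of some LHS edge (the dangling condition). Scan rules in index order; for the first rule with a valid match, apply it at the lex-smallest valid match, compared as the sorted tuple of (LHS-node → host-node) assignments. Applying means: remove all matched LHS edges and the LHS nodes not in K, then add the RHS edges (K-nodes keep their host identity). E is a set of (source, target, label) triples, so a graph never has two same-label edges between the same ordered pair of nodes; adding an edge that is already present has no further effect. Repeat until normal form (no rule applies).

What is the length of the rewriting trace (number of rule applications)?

start.  V:5 E:4  edges: 0-p->0 0-p->1 1-q->3 1-q->4
1. fire R3 via {0↦1, 1↦3, 2↦2}  →  V:4 E:3  edges: 0-p->0 0-p->1 1-q->4
2. fire R3 via {0↦1, 1↦4, 2↦2}  →  V:3 E:2  edges: 0-p->0 0-p->1
normal form: no rule applies after step 2

Answer: 2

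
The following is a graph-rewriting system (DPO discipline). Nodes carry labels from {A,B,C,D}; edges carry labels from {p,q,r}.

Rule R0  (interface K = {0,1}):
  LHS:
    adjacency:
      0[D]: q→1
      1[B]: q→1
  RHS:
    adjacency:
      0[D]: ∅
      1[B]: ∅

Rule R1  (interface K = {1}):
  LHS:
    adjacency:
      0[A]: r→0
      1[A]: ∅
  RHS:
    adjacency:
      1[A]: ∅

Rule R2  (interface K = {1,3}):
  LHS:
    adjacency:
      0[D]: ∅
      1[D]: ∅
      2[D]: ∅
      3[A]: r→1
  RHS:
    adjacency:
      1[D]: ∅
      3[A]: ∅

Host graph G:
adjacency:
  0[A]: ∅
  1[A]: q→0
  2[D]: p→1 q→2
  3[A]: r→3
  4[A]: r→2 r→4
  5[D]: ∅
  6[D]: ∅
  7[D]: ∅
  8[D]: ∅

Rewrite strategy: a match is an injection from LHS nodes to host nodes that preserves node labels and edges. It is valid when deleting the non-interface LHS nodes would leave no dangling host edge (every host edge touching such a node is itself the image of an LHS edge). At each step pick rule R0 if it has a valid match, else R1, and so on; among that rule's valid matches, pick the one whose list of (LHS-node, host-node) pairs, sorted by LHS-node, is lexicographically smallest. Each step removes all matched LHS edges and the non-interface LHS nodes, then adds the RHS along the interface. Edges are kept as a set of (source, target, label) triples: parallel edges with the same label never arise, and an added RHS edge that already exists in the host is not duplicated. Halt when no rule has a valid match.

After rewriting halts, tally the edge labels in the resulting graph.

Answer: p:1 q:2

Derivation:
[0] host  ⇒  9 nodes, 6 edges  {1-q->0 2-p->1 2-q->2 3-r->3 4-r->2 4-r->4}
[1] R1 @ {0↦3, 1↦0}  ⇒  8 nodes, 5 edges  {1-q->0 2-p->1 2-q->2 4-r->2 4-r->4}
[2] R2 @ {0↦5, 1↦2, 2↦6, 3↦4}  ⇒  6 nodes, 4 edges  {1-q->0 2-p->1 2-q->2 4-r->4}
[3] R1 @ {0↦4, 1↦0}  ⇒  5 nodes, 3 edges  {1-q->0 2-p->1 2-q->2}
normal form: no rule applies after step 3
NF edges: [(1, 0, 'q'), (2, 1, 'p'), (2, 2, 'q')]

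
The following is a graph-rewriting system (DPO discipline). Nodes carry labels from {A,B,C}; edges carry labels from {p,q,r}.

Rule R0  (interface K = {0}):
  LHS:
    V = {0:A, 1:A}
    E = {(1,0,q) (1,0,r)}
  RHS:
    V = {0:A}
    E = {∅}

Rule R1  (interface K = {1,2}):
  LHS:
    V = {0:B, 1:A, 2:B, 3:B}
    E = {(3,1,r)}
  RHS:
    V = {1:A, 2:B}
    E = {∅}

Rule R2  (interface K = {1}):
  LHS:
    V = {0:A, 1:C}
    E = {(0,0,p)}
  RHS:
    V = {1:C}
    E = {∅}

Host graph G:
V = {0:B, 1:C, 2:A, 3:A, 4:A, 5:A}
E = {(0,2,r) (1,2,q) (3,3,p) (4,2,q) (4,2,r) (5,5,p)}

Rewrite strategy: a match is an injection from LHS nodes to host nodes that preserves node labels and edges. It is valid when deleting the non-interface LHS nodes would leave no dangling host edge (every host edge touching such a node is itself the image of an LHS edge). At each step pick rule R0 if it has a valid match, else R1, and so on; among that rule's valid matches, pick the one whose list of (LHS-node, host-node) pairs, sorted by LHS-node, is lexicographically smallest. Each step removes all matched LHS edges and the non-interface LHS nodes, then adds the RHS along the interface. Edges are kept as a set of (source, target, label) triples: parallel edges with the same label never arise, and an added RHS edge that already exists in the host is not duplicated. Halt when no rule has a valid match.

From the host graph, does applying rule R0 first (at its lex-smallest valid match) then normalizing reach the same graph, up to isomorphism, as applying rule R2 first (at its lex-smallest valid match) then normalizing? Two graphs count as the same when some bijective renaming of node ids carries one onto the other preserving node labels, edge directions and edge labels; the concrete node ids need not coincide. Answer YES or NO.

Answer: YES

Steps:
branch R0-first: apply at {0↦2, 1↦4} → |E|=4, then 2 more step(s) → NF |V|=3 |E|=2 V={0:B, 1:C, 2:A} E=0-r->2 1-q->2
branch R2-first: apply at {0↦3, 1↦1} → |E|=5, then 2 more step(s) → NF |V|=3 |E|=2 V={0:B, 1:C, 2:A} E=0-r->2 1-q->2
graphs isomorphic (equal up to label-preserving node renaming)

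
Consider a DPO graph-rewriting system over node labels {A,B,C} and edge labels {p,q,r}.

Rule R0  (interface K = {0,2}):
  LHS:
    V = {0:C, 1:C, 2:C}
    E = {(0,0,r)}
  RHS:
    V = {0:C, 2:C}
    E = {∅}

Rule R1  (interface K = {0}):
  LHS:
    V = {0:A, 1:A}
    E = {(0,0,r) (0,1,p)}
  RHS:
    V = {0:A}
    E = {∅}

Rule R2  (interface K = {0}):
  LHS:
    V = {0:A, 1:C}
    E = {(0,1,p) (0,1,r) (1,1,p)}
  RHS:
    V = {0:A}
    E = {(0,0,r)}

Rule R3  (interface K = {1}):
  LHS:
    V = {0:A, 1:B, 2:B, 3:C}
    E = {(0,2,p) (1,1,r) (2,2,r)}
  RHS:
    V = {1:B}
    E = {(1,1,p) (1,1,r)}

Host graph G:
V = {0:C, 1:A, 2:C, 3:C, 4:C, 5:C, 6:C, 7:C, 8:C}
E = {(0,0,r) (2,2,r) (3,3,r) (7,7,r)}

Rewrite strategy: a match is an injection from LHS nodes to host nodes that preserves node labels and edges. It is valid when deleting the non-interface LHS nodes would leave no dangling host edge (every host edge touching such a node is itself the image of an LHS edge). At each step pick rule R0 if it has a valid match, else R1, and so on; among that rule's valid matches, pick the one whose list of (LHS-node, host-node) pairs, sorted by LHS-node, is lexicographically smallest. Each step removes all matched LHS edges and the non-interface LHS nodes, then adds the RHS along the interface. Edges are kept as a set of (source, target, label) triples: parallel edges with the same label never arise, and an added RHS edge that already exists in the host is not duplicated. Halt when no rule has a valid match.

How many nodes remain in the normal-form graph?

Answer: 5

Steps:
initial: |V|=9 |E|=4  E = 0-r->0 2-r->2 3-r->3 7-r->7
step 1: apply R0 at {0↦0, 1↦4, 2↦2}  → |V|=8 |E|=3  E = 2-r->2 3-r->3 7-r->7
step 2: apply R0 at {0↦2, 1↦0, 2↦3}  → |V|=7 |E|=2  E = 3-r->3 7-r->7
step 3: apply R0 at {0↦3, 1↦2, 2↦5}  → |V|=6 |E|=1  E = 7-r->7
step 4: apply R0 at {0↦7, 1↦3, 2↦5}  → |V|=5 |E|=0  E = ∅
normal form: no rule applies after step 4
NF nodes: {1:A, 5:C, 6:C, 7:C, 8:C}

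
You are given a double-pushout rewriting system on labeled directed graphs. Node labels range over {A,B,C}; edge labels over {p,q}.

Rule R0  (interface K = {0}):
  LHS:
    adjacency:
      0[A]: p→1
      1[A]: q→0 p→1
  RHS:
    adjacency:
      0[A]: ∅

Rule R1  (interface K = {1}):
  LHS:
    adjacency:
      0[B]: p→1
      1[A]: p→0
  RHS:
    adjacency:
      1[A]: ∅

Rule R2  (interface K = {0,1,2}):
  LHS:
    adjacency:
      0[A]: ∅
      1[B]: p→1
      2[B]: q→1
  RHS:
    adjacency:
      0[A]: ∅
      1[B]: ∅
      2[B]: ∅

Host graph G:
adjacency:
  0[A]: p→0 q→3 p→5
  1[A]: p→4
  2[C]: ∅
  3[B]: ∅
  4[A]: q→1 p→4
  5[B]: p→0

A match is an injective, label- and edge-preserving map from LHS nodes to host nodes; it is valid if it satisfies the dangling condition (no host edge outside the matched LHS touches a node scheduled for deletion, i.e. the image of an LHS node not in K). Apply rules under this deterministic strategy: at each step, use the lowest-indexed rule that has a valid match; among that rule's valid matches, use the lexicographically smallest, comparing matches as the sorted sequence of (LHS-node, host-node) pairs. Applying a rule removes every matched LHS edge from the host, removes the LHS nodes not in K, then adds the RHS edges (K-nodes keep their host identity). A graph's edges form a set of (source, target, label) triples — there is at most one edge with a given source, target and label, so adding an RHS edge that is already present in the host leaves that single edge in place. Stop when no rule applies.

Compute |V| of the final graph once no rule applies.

Answer: 4

Rewrite trace:
[0] host  ⇒  6 nodes, 7 edges  {0-p->0 0-q->3 0-p->5 1-p->4 4-q->1 4-p->4 5-p->0}
[1] R0 @ {0↦1, 1↦4}  ⇒  5 nodes, 4 edges  {0-p->0 0-q->3 0-p->5 5-p->0}
[2] R1 @ {0↦5, 1↦0}  ⇒  4 nodes, 2 edges  {0-p->0 0-q->3}
normal form: no rule applies after step 2
NF nodes: {0:A, 1:A, 2:C, 3:B}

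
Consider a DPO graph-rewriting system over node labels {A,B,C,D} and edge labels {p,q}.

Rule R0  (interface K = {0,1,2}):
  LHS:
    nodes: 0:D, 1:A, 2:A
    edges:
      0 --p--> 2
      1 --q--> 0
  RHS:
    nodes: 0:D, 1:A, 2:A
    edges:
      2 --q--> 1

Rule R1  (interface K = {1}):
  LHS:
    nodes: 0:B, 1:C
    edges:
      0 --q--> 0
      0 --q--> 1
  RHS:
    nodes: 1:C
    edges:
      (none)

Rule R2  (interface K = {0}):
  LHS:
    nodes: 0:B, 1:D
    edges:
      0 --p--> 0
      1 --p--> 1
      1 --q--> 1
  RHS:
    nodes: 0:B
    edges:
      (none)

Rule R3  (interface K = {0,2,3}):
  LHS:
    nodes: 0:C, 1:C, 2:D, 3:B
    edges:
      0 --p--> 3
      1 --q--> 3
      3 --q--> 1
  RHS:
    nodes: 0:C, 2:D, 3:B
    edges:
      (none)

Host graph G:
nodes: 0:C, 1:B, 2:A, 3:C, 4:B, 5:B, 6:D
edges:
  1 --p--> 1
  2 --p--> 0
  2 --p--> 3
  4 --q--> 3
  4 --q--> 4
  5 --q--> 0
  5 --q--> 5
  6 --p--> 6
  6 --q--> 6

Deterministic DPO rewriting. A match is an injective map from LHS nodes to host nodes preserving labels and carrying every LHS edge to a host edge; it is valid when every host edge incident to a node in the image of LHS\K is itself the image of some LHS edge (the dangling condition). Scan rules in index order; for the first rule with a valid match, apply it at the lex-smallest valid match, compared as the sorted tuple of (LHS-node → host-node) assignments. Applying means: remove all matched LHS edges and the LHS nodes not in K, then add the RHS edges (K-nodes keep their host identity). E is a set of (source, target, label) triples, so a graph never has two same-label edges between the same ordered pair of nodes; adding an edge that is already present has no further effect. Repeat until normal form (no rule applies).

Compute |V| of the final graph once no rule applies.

Answer: 4

Derivation:
start.  V:7 E:9  edges: 1-p->1 2-p->0 2-p->3 4-q->3 4-q->4 5-q->0 5-q->5 6-p->6 6-q->6
1. fire R1 via {0↦4, 1↦3}  →  V:6 E:7  edges: 1-p->1 2-p->0 2-p->3 5-q->0 5-q->5 6-p->6 6-q->6
2. fire R1 via {0↦5, 1↦0}  →  V:5 E:5  edges: 1-p->1 2-p->0 2-p->3 6-p->6 6-q->6
3. fire R2 via {0↦1, 1↦6}  →  V:4 E:2  edges: 2-p->0 2-p->3
halt: no rule applies after step 3
NF nodes: {0:C, 1:B, 2:A, 3:C}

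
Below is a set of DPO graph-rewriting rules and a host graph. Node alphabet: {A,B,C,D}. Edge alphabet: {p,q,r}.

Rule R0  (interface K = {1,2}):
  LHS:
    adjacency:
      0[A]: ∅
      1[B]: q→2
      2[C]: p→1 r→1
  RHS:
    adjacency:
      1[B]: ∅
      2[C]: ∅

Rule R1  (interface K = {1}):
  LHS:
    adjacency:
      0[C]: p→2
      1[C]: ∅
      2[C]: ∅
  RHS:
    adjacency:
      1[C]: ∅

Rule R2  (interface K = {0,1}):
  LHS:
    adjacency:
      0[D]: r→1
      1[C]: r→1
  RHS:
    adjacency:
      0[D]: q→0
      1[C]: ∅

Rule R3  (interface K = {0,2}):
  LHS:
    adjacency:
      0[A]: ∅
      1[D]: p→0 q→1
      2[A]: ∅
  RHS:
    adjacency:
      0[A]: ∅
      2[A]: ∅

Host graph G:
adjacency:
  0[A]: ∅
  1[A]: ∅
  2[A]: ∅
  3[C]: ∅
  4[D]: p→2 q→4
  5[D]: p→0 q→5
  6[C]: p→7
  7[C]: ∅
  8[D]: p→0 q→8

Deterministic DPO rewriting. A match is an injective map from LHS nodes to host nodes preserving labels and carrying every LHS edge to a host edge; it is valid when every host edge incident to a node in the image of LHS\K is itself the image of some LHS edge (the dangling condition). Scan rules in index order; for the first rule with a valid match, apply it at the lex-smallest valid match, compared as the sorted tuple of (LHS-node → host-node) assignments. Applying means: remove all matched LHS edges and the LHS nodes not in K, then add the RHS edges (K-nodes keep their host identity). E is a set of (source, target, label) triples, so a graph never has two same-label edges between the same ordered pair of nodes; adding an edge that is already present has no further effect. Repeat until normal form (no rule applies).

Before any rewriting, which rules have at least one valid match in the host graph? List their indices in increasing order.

R0: no valid match — LHS pattern not found
R1: 1 valid match — {0↦6, 1↦3, 2↦7}
R2: no valid match — LHS pattern not found
R3: 6 valid matches — {0↦0, 1↦5, 2↦1}, {0↦0, 1↦5, 2↦2}, {0↦0, 1↦8, 2↦1} (+3 more)

Answer: [R1,R3]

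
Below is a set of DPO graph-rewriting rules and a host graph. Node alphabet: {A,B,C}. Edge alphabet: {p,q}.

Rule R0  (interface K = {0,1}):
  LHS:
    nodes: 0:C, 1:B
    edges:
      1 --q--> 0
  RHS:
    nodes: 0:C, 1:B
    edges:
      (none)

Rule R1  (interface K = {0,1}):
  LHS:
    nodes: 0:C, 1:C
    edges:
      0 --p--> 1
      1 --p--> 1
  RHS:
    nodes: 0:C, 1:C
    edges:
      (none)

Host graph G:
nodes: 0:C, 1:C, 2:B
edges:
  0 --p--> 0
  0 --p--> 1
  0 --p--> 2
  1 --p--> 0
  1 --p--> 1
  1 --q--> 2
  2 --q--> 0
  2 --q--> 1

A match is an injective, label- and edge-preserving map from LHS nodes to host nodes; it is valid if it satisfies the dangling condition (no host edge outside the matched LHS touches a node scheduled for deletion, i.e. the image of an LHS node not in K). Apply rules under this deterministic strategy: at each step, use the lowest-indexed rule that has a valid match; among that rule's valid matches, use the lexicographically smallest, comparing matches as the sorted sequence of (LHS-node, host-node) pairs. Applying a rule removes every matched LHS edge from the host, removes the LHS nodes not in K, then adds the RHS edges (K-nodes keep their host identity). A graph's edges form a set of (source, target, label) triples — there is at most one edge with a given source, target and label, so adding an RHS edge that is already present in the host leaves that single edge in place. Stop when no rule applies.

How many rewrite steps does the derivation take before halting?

start.  V:3 E:8  edges: 0-p->0 0-p->1 0-p->2 1-p->0 1-p->1 1-q->2 2-q->0 2-q->1
1. fire R0 via {0↦0, 1↦2}  →  V:3 E:7  edges: 0-p->0 0-p->1 0-p->2 1-p->0 1-p->1 1-q->2 2-q->1
2. fire R0 via {0↦1, 1↦2}  →  V:3 E:6  edges: 0-p->0 0-p->1 0-p->2 1-p->0 1-p->1 1-q->2
3. fire R1 via {0↦0, 1↦1}  →  V:3 E:4  edges: 0-p->0 0-p->2 1-p->0 1-q->2
4. fire R1 via {0↦1, 1↦0}  →  V:3 E:2  edges: 0-p->2 1-q->2
halt: no rule applies after step 4

Answer: 4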